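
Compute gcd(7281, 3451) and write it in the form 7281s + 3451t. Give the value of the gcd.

1

Euclidean algorithm:
7281 = 2*3451 + 379
3451 = 9*379 + 40
379 = 9*40 + 19
40 = 2*19 + 2
19 = 9*2 + 1
2 = 2*1 + 0
gcd(7281, 3451) = 1.
Back-substituting:
1 = 19 − 9·2
1 = −9·40 + 19·19
1 = 19·379 − 180·40
1 = −180·3451 + 1639·379
1 = 1639·7281 − 3458·3451
So 1 = (1639)·7281 + (-3458)·3451.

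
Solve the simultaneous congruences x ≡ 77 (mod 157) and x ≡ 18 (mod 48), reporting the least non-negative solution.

Write x = 77 + 157·k. Then 157·k ≡ 18 − 77 ≡ 37 (mod 48).
Need 157⁻¹ mod 48. Extended Euclid on (48, 13):
48 = 3*13 + 9
13 = 1*9 + 4
9 = 2*4 + 1
4 = 4*1 + 0
Back-substitute:
1 = 9 − 2·4
1 = −2·13 + 3·9
1 = 3·48 − 11·13
157⁻¹ ≡ 37 (mod 48), so k ≡ 37·37 ≡ 25 (mod 48).
x = 77 + 157·25 = 4002.

4002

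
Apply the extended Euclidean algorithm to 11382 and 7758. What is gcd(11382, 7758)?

6

Euclidean algorithm:
11382 = 1·7758 + 3624
7758 = 2·3624 + 510
3624 = 7·510 + 54
510 = 9·54 + 24
54 = 2·24 + 6
24 = 4·6 + 0
gcd(11382, 7758) = 6.
Working backward:
6 = 54 − 2·24
6 = −2·510 + 19·54
6 = 19·3624 − 135·510
6 = −135·7758 + 289·3624
6 = 289·11382 − 424·7758
So 6 = (289)·11382 + (-424)·7758.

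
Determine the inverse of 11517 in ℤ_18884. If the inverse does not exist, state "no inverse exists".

8177

Apply the Euclidean algorithm to 18884 and 11517:
18884 = 1×11517 + 7367
11517 = 1×7367 + 4150
7367 = 1×4150 + 3217
4150 = 1×3217 + 933
3217 = 3×933 + 418
933 = 2×418 + 97
418 = 4×97 + 30
97 = 3×30 + 7
30 = 4×7 + 2
7 = 3×2 + 1
2 = 2×1 + 0
Since gcd(11517, 18884) = 1, back-substitute to write 1 as a combination:
1 = 7 − 3·2
1 = −3·30 + 13·7
1 = 13·97 − 42·30
1 = −42·418 + 181·97
1 = 181·933 − 404·418
1 = −404·3217 + 1393·933
1 = 1393·4150 − 1797·3217
1 = −1797·7367 + 3190·4150
1 = 3190·11517 − 4987·7367
1 = −4987·18884 + 8177·11517
So 11517·8177 ≡ 1 (mod 18884).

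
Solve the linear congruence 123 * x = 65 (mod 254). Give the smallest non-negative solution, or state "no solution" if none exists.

79

First find gcd(123, 254):
254 = 2·123 + 8
123 = 15·8 + 3
8 = 2·3 + 2
3 = 1·2 + 1
2 = 2·1 + 0
gcd = 1, so a unique solution mod 254 exists.
Back-substitute for the Bézout coefficients:
1 = 3 − 2
1 = −8 + 3·3
1 = 3·123 − 46·8
1 = −46·254 + 95·123
So 123·(95) ≡ 1 (mod 254), giving 123⁻¹ ≡ 95.
x ≡ 123⁻¹·65 ≡ 95·65 ≡ 79 (mod 254).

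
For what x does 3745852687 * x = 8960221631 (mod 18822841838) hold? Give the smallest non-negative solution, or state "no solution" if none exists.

16432082413

First find gcd(3745852687, 18822841838):
18822841838 = 5·3745852687 + 93578403
3745852687 = 40·93578403 + 2716567
93578403 = 34·2716567 + 1215125
2716567 = 2·1215125 + 286317
1215125 = 4·286317 + 69857
286317 = 4·69857 + 6889
69857 = 10·6889 + 967
6889 = 7·967 + 120
967 = 8·120 + 7
120 = 17·7 + 1
7 = 7·1 + 0
gcd = 1, so a unique solution mod 18822841838 exists.
Back-substitute for the Bézout coefficients:
1 = 120 − 17·7
1 = −17·967 + 137·120
1 = 137·6889 − 976·967
1 = −976·69857 + 9897·6889
1 = 9897·286317 − 40564·69857
1 = −40564·1215125 + 172153·286317
1 = 172153·2716567 − 384870·1215125
1 = −384870·93578403 + 13257733·2716567
1 = 13257733·3745852687 − 530694190·93578403
1 = −530694190·18822841838 + 2666728683·3745852687
So 3745852687·(2666728683) ≡ 1 (mod 18822841838), giving 3745852687⁻¹ ≡ 2666728683.
x ≡ 3745852687⁻¹·8960221631 ≡ 2666728683·8960221631 ≡ 16432082413 (mod 18822841838).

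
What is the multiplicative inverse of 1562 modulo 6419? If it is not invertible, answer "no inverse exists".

Apply the Euclidean algorithm to 6419 and 1562:
6419 = 4×1562 + 171
1562 = 9×171 + 23
171 = 7×23 + 10
23 = 2×10 + 3
10 = 3×3 + 1
3 = 3×1 + 0
gcd = 1, so the inverse exists. Back-substitute:
1 = 10 − 3·3
1 = −3·23 + 7·10
1 = 7·171 − 52·23
1 = −52·1562 + 475·171
1 = 475·6419 − 1952·1562
Hence 1562⁻¹ ≡ -1952 ≡ 4467 (mod 6419).

4467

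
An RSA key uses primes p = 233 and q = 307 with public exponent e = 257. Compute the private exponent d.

62705

φ(n) = (p−1)(q−1) = 232·306 = 70992.
Need d with 257·d ≡ 1 (mod 70992). Apply the extended Euclidean algorithm:
70992 = 276·257 + 60
257 = 4·60 + 17
60 = 3·17 + 9
17 = 1·9 + 8
9 = 1·8 + 1
8 = 8·1 + 0
Back-substitute:
1 = 9 − 8
1 = −17 + 2·9
1 = 2·60 − 7·17
1 = −7·257 + 30·60
1 = 30·70992 − 8287·257
So 257·(-8287) ≡ 1 (mod 70992), hence d ≡ -8287 ≡ 62705 (mod 70992).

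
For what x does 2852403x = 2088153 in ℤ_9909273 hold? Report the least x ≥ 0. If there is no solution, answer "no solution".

First find gcd(2852403, 9909273):
9909273 = 3×2852403 + 1352064
2852403 = 2×1352064 + 148275
1352064 = 9×148275 + 17589
148275 = 8×17589 + 7563
17589 = 2×7563 + 2463
7563 = 3×2463 + 174
2463 = 14×174 + 27
174 = 6×27 + 12
27 = 2×12 + 3
12 = 4×3 + 0
gcd = 3 and 3 | 2088153, so solutions exist. Divide through by 3: 950801x ≡ 696051 (mod 3303091).
Now find 950801⁻¹ mod 3303091:
3303091 = 3×950801 + 450688
950801 = 2×450688 + 49425
450688 = 9×49425 + 5863
49425 = 8×5863 + 2521
5863 = 2×2521 + 821
2521 = 3×821 + 58
821 = 14×58 + 9
58 = 6×9 + 4
9 = 2×4 + 1
4 = 4×1 + 0
Back-substitute:
1 = 9 − 2·4
1 = −2·58 + 13·9
1 = 13·821 − 184·58
1 = −184·2521 + 565·821
1 = 565·5863 − 1314·2521
1 = −1314·49425 + 11077·5863
1 = 11077·450688 − 101007·49425
1 = −101007·950801 + 213091·450688
1 = 213091·3303091 − 740280·950801
So 950801·(-740280) ≡ 1 (mod 3303091), i.e. 950801⁻¹ ≡ 2562811.
Then x ≡ 2562811·696051 ≡ 2955538 (mod 3303091); the smallest non-negative solution is x = 2955538.

2955538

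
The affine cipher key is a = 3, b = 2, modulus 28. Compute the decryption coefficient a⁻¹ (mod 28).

Run Euclid on (28, 3):
28 = 9×3 + 1
3 = 3×1 + 0
gcd = 1, so the inverse exists. Back-substitute:
1 = 28 − 9·3
Thus 3·(-9) ≡ 1 (mod 28); reducing, -9 mod 28 = 19.

19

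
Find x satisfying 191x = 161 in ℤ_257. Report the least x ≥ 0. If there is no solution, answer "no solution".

First find gcd(191, 257):
257 = 1·191 + 66
191 = 2·66 + 59
66 = 1·59 + 7
59 = 8·7 + 3
7 = 2·3 + 1
3 = 3·1 + 0
gcd = 1, so a unique solution mod 257 exists.
Back-substitute for the Bézout coefficients:
1 = 7 − 2·3
1 = −2·59 + 17·7
1 = 17·66 − 19·59
1 = −19·191 + 55·66
1 = 55·257 − 74·191
So 191·(-74) ≡ 1 (mod 257), giving 191⁻¹ ≡ 183.
x ≡ 191⁻¹·161 ≡ 183·161 ≡ 165 (mod 257).

165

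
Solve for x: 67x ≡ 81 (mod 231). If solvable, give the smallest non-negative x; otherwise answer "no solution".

15

First find gcd(67, 231):
231 = 3·67 + 30
67 = 2·30 + 7
30 = 4·7 + 2
7 = 3·2 + 1
2 = 2·1 + 0
gcd = 1, so a unique solution mod 231 exists.
Back-substitute for the Bézout coefficients:
1 = 7 − 3·2
1 = −3·30 + 13·7
1 = 13·67 − 29·30
1 = −29·231 + 100·67
So 67·(100) ≡ 1 (mod 231), giving 67⁻¹ ≡ 100.
x ≡ 67⁻¹·81 ≡ 100·81 ≡ 15 (mod 231).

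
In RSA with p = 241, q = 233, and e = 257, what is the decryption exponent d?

5633

φ(n) = (p−1)(q−1) = 240·232 = 55680.
Need d with 257·d ≡ 1 (mod 55680). Apply the extended Euclidean algorithm:
55680 = 216×257 + 168
257 = 1×168 + 89
168 = 1×89 + 79
89 = 1×79 + 10
79 = 7×10 + 9
10 = 1×9 + 1
9 = 9×1 + 0
Back-substitute:
1 = 10 − 9
1 = −79 + 8·10
1 = 8·89 − 9·79
1 = −9·168 + 17·89
1 = 17·257 − 26·168
1 = −26·55680 + 5633·257
So 257·5633 ≡ 1 (mod 55680), hence d = 5633.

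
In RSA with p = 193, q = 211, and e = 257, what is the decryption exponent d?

φ(n) = (p−1)(q−1) = 192·210 = 40320.
Need d with 257·d ≡ 1 (mod 40320). Apply the extended Euclidean algorithm:
40320 = 156×257 + 228
257 = 1×228 + 29
228 = 7×29 + 25
29 = 1×25 + 4
25 = 6×4 + 1
4 = 4×1 + 0
Back-substitute:
1 = 25 − 6·4
1 = −6·29 + 7·25
1 = 7·228 − 55·29
1 = −55·257 + 62·228
1 = 62·40320 − 9727·257
So 257·(-9727) ≡ 1 (mod 40320), hence d ≡ -9727 ≡ 30593 (mod 40320).

30593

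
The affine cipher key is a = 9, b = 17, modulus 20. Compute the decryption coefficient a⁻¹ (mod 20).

9

Extended Euclidean algorithm:
20 = 2*9 + 2
9 = 4*2 + 1
2 = 2*1 + 0
gcd = 1, so the inverse exists. Back-substitute:
1 = 9 − 4·2
1 = −4·20 + 9·9
So 9·9 ≡ 1 (mod 20).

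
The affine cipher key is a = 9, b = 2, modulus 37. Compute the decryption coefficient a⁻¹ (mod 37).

Apply the Euclidean algorithm to 37 and 9:
37 = 4×9 + 1
9 = 9×1 + 0
Since gcd(9, 37) = 1, back-substitute to write 1 as a combination:
1 = 37 − 4·9
Hence 9⁻¹ ≡ -4 ≡ 33 (mod 37).

33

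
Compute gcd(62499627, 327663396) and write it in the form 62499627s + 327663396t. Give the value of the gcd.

Apply Euclid's algorithm to 327663396 and 62499627:
327663396 = 5×62499627 + 15165261
62499627 = 4×15165261 + 1838583
15165261 = 8×1838583 + 456597
1838583 = 4×456597 + 12195
456597 = 37×12195 + 5382
12195 = 2×5382 + 1431
5382 = 3×1431 + 1089
1431 = 1×1089 + 342
1089 = 3×342 + 63
342 = 5×63 + 27
63 = 2×27 + 9
27 = 3×9 + 0
gcd(62499627, 327663396) = 9.
Back-substituting:
9 = 63 − 2·27
9 = −2·342 + 11·63
9 = 11·1089 − 35·342
9 = −35·1431 + 46·1089
9 = 46·5382 − 173·1431
9 = −173·12195 + 392·5382
9 = 392·456597 − 14677·12195
9 = −14677·1838583 + 59100·456597
9 = 59100·15165261 − 487477·1838583
9 = −487477·62499627 + 2009008·15165261
9 = 2009008·327663396 − 10532517·62499627
So 9 = (2009008)·327663396 + (-10532517)·62499627.

9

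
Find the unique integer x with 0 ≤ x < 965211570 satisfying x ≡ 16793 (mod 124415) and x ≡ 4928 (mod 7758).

889459628

Write x = 16793 + 124415·k. Then 124415·k ≡ 4928 − 16793 ≡ 3651 (mod 7758).
Need 124415⁻¹ mod 7758. Extended Euclid on (7758, 287):
7758 = 27×287 + 9
287 = 31×9 + 8
9 = 1×8 + 1
8 = 8×1 + 0
Back-substitute:
1 = 9 − 8
1 = −287 + 32·9
1 = 32·7758 − 865·287
124415⁻¹ ≡ 6893 (mod 7758), so k ≡ 6893·3651 ≡ 7149 (mod 7758).
x = 16793 + 124415·7149 = 889459628.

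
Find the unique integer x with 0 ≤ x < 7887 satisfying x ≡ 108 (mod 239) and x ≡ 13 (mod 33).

Write x = 108 + 239·k. Then 239·k ≡ 13 − 108 ≡ 4 (mod 33).
Need 239⁻¹ mod 33. Extended Euclid on (33, 8):
33 = 4·8 + 1
8 = 8·1 + 0
Back-substitute:
1 = 33 − 4·8
239⁻¹ ≡ 29 (mod 33), so k ≡ 29·4 ≡ 17 (mod 33).
x = 108 + 239·17 = 4171.

4171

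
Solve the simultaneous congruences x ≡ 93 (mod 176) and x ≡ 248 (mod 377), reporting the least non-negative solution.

Write x = 93 + 176·k. Then 176·k ≡ 248 − 93 ≡ 155 (mod 377).
Need 176⁻¹ mod 377. Extended Euclid on (377, 176):
377 = 2*176 + 25
176 = 7*25 + 1
25 = 25*1 + 0
Back-substitute:
1 = 176 − 7·25
1 = −7·377 + 15·176
176⁻¹ ≡ 15 (mod 377), so k ≡ 15·155 ≡ 63 (mod 377).
x = 93 + 176·63 = 11181.

11181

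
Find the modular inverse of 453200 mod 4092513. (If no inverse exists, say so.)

1829738

Run Euclid on (4092513, 453200):
4092513 = 9×453200 + 13713
453200 = 33×13713 + 671
13713 = 20×671 + 293
671 = 2×293 + 85
293 = 3×85 + 38
85 = 2×38 + 9
38 = 4×9 + 2
9 = 4×2 + 1
2 = 2×1 + 0
The gcd is 1. Working backward:
1 = 9 − 4·2
1 = −4·38 + 17·9
1 = 17·85 − 38·38
1 = −38·293 + 131·85
1 = 131·671 − 300·293
1 = −300·13713 + 6131·671
1 = 6131·453200 − 202623·13713
1 = −202623·4092513 + 1829738·453200
So 453200·1829738 ≡ 1 (mod 4092513).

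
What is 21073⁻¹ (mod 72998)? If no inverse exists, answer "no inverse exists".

Apply the Euclidean algorithm to 72998 and 21073:
72998 = 3·21073 + 9779
21073 = 2·9779 + 1515
9779 = 6·1515 + 689
1515 = 2·689 + 137
689 = 5·137 + 4
137 = 34·4 + 1
4 = 4·1 + 0
Since gcd(21073, 72998) = 1, back-substitute to write 1 as a combination:
1 = 137 − 34·4
1 = −34·689 + 171·137
1 = 171·1515 − 376·689
1 = −376·9779 + 2427·1515
1 = 2427·21073 − 5230·9779
1 = −5230·72998 + 18117·21073
So 21073·18117 ≡ 1 (mod 72998).

18117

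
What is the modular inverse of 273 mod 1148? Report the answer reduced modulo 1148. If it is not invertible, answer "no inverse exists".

Euclidean algorithm on 1148, 273:
1148 = 4·273 + 56
273 = 4·56 + 49
56 = 1·49 + 7
49 = 7·7 + 0
Since gcd = 7 > 1, 273 is not a unit mod 1148.

no inverse exists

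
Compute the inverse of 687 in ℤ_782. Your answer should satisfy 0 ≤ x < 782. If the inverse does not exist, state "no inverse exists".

107

Run Euclid on (782, 687):
782 = 1×687 + 95
687 = 7×95 + 22
95 = 4×22 + 7
22 = 3×7 + 1
7 = 7×1 + 0
gcd = 1, so the inverse exists. Back-substitute:
1 = 22 − 3·7
1 = −3·95 + 13·22
1 = 13·687 − 94·95
1 = −94·782 + 107·687
So 687·107 ≡ 1 (mod 782).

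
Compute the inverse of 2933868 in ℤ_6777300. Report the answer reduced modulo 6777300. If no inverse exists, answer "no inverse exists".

no inverse exists

Compute gcd(2933868, 6777300):
6777300 = 2·2933868 + 909564
2933868 = 3·909564 + 205176
909564 = 4·205176 + 88860
205176 = 2·88860 + 27456
88860 = 3·27456 + 6492
27456 = 4·6492 + 1488
6492 = 4·1488 + 540
1488 = 2·540 + 408
540 = 1·408 + 132
408 = 3·132 + 12
132 = 11·12 + 0
The gcd is 12, not 1, hence no inverse exists.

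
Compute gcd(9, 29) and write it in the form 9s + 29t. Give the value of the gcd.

1

Apply Euclid's algorithm to 29 and 9:
29 = 3*9 + 2
9 = 4*2 + 1
2 = 2*1 + 0
gcd(9, 29) = 1.
Back-substituting:
1 = 9 − 4·2
1 = −4·29 + 13·9
So 1 = (-4)·29 + (13)·9.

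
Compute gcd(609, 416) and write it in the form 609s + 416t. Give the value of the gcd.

Euclidean algorithm:
609 = 1*416 + 193
416 = 2*193 + 30
193 = 6*30 + 13
30 = 2*13 + 4
13 = 3*4 + 1
4 = 4*1 + 0
gcd(609, 416) = 1.
Express as a combination:
1 = 13 − 3·4
1 = −3·30 + 7·13
1 = 7·193 − 45·30
1 = −45·416 + 97·193
1 = 97·609 − 142·416
So 1 = (97)·609 + (-142)·416.

1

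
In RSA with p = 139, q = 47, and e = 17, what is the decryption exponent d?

φ(n) = (p−1)(q−1) = 138·46 = 6348.
Need d with 17·d ≡ 1 (mod 6348). Apply the extended Euclidean algorithm:
6348 = 373·17 + 7
17 = 2·7 + 3
7 = 2·3 + 1
3 = 3·1 + 0
Back-substitute:
1 = 7 − 2·3
1 = −2·17 + 5·7
1 = 5·6348 − 1867·17
So 17·(-1867) ≡ 1 (mod 6348), hence d ≡ -1867 ≡ 4481 (mod 6348).

4481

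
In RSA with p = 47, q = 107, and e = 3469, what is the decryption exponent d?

φ(n) = (p−1)(q−1) = 46·106 = 4876.
Need d with 3469·d ≡ 1 (mod 4876). Apply the extended Euclidean algorithm:
4876 = 1·3469 + 1407
3469 = 2·1407 + 655
1407 = 2·655 + 97
655 = 6·97 + 73
97 = 1·73 + 24
73 = 3·24 + 1
24 = 24·1 + 0
Back-substitute:
1 = 73 − 3·24
1 = −3·97 + 4·73
1 = 4·655 − 27·97
1 = −27·1407 + 58·655
1 = 58·3469 − 143·1407
1 = −143·4876 + 201·3469
So 3469·201 ≡ 1 (mod 4876), hence d = 201.

201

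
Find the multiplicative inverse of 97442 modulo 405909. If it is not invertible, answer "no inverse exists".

Run Euclid on (405909, 97442):
405909 = 4·97442 + 16141
97442 = 6·16141 + 596
16141 = 27·596 + 49
596 = 12·49 + 8
49 = 6·8 + 1
8 = 8·1 + 0
Since gcd(97442, 405909) = 1, back-substitute to write 1 as a combination:
1 = 49 − 6·8
1 = −6·596 + 73·49
1 = 73·16141 − 1977·596
1 = −1977·97442 + 11935·16141
1 = 11935·405909 − 49717·97442
So 97442·(-49717) ≡ 1 (mod 405909), and -49717 ≡ 356192 (mod 405909).

356192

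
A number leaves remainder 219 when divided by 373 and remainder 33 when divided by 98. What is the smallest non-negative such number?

Write x = 219 + 373·k. Then 373·k ≡ 33 − 219 ≡ 10 (mod 98).
Need 373⁻¹ mod 98. Extended Euclid on (98, 79):
98 = 1×79 + 19
79 = 4×19 + 3
19 = 6×3 + 1
3 = 3×1 + 0
Back-substitute:
1 = 19 − 6·3
1 = −6·79 + 25·19
1 = 25·98 − 31·79
373⁻¹ ≡ 67 (mod 98), so k ≡ 67·10 ≡ 82 (mod 98).
x = 219 + 373·82 = 30805.

30805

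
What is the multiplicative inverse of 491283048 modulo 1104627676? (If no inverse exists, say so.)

no inverse exists

Compute gcd(491283048, 1104627676):
1104627676 = 2×491283048 + 122061580
491283048 = 4×122061580 + 3036728
122061580 = 40×3036728 + 592460
3036728 = 5×592460 + 74428
592460 = 7×74428 + 71464
74428 = 1×71464 + 2964
71464 = 24×2964 + 328
2964 = 9×328 + 12
328 = 27×12 + 4
12 = 3×4 + 0
Since gcd = 4 > 1, 491283048 is not a unit mod 1104627676.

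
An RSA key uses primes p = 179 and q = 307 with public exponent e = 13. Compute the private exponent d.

φ(n) = (p−1)(q−1) = 178·306 = 54468.
Need d with 13·d ≡ 1 (mod 54468). Apply the extended Euclidean algorithm:
54468 = 4189·13 + 11
13 = 1·11 + 2
11 = 5·2 + 1
2 = 2·1 + 0
Back-substitute:
1 = 11 − 5·2
1 = −5·13 + 6·11
1 = 6·54468 − 25139·13
So 13·(-25139) ≡ 1 (mod 54468), hence d ≡ -25139 ≡ 29329 (mod 54468).

29329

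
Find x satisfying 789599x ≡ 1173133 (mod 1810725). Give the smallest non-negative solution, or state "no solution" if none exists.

First find gcd(789599, 1810725):
1810725 = 2×789599 + 231527
789599 = 3×231527 + 95018
231527 = 2×95018 + 41491
95018 = 2×41491 + 12036
41491 = 3×12036 + 5383
12036 = 2×5383 + 1270
5383 = 4×1270 + 303
1270 = 4×303 + 58
303 = 5×58 + 13
58 = 4×13 + 6
13 = 2×6 + 1
6 = 6×1 + 0
gcd = 1, so a unique solution mod 1810725 exists.
Back-substitute for the Bézout coefficients:
1 = 13 − 2·6
1 = −2·58 + 9·13
1 = 9·303 − 47·58
1 = −47·1270 + 197·303
1 = 197·5383 − 835·1270
1 = −835·12036 + 1867·5383
1 = 1867·41491 − 6436·12036
1 = −6436·95018 + 14739·41491
1 = 14739·231527 − 35914·95018
1 = −35914·789599 + 122481·231527
1 = 122481·1810725 − 280876·789599
So 789599·(-280876) ≡ 1 (mod 1810725), giving 789599⁻¹ ≡ 1529849.
x ≡ 789599⁻¹·1173133 ≡ 1529849·1173133 ≡ 1777367 (mod 1810725).

1777367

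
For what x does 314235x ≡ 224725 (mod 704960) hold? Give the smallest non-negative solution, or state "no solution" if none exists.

First find gcd(314235, 704960):
704960 = 2·314235 + 76490
314235 = 4·76490 + 8275
76490 = 9·8275 + 2015
8275 = 4·2015 + 215
2015 = 9·215 + 80
215 = 2·80 + 55
80 = 1·55 + 25
55 = 2·25 + 5
25 = 5·5 + 0
gcd = 5 and 5 | 224725, so solutions exist. Divide through by 5: 62847x ≡ 44945 (mod 140992).
Now find 62847⁻¹ mod 140992:
140992 = 2·62847 + 15298
62847 = 4·15298 + 1655
15298 = 9·1655 + 403
1655 = 4·403 + 43
403 = 9·43 + 16
43 = 2·16 + 11
16 = 1·11 + 5
11 = 2·5 + 1
5 = 5·1 + 0
Back-substitute:
1 = 11 − 2·5
1 = −2·16 + 3·11
1 = 3·43 − 8·16
1 = −8·403 + 75·43
1 = 75·1655 − 308·403
1 = −308·15298 + 2847·1655
1 = 2847·62847 − 11696·15298
1 = −11696·140992 + 26239·62847
So 62847⁻¹ ≡ 26239 (mod 140992).
Then x ≡ 26239·44945 ≡ 54767 (mod 140992); the smallest non-negative solution is x = 54767.

54767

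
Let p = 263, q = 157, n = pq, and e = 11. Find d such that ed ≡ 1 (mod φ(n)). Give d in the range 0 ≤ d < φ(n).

11147

φ(n) = (p−1)(q−1) = 262·156 = 40872.
Need d with 11·d ≡ 1 (mod 40872). Apply the extended Euclidean algorithm:
40872 = 3715×11 + 7
11 = 1×7 + 4
7 = 1×4 + 3
4 = 1×3 + 1
3 = 3×1 + 0
Back-substitute:
1 = 4 − 3
1 = −7 + 2·4
1 = 2·11 − 3·7
1 = −3·40872 + 11147·11
So 11·11147 ≡ 1 (mod 40872), hence d = 11147.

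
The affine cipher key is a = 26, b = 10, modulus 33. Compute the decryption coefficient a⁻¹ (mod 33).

Apply the Euclidean algorithm to 33 and 26:
33 = 1·26 + 7
26 = 3·7 + 5
7 = 1·5 + 2
5 = 2·2 + 1
2 = 2·1 + 0
Since gcd(26, 33) = 1, back-substitute to write 1 as a combination:
1 = 5 − 2·2
1 = −2·7 + 3·5
1 = 3·26 − 11·7
1 = −11·33 + 14·26
So 26·14 ≡ 1 (mod 33).

14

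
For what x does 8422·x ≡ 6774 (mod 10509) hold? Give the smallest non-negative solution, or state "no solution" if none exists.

3582

First find gcd(8422, 10509):
10509 = 1·8422 + 2087
8422 = 4·2087 + 74
2087 = 28·74 + 15
74 = 4·15 + 14
15 = 1·14 + 1
14 = 14·1 + 0
gcd = 1, so a unique solution mod 10509 exists.
Back-substitute for the Bézout coefficients:
1 = 15 − 14
1 = −74 + 5·15
1 = 5·2087 − 141·74
1 = −141·8422 + 569·2087
1 = 569·10509 − 710·8422
So 8422·(-710) ≡ 1 (mod 10509), giving 8422⁻¹ ≡ 9799.
x ≡ 8422⁻¹·6774 ≡ 9799·6774 ≡ 3582 (mod 10509).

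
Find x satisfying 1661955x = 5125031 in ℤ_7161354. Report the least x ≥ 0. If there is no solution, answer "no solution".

no solution

gcd(1661955, 7161354):
7161354 = 4·1661955 + 513534
1661955 = 3·513534 + 121353
513534 = 4·121353 + 28122
121353 = 4·28122 + 8865
28122 = 3·8865 + 1527
8865 = 5·1527 + 1230
1527 = 1·1230 + 297
1230 = 4·297 + 42
297 = 7·42 + 3
42 = 14·3 + 0
gcd = 3, but 3 ∤ 5125031, so the congruence has no solution.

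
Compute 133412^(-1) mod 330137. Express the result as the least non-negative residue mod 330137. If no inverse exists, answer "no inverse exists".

Run Euclid on (330137, 133412):
330137 = 2*133412 + 63313
133412 = 2*63313 + 6786
63313 = 9*6786 + 2239
6786 = 3*2239 + 69
2239 = 32*69 + 31
69 = 2*31 + 7
31 = 4*7 + 3
7 = 2*3 + 1
3 = 3*1 + 0
gcd = 1, so the inverse exists. Back-substitute:
1 = 7 − 2·3
1 = −2·31 + 9·7
1 = 9·69 − 20·31
1 = −20·2239 + 649·69
1 = 649·6786 − 1967·2239
1 = −1967·63313 + 18352·6786
1 = 18352·133412 − 38671·63313
1 = −38671·330137 + 95694·133412
So 133412·95694 ≡ 1 (mod 330137).

95694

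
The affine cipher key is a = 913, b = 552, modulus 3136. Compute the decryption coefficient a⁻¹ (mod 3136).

3057

Run Euclid on (3136, 913):
3136 = 3·913 + 397
913 = 2·397 + 119
397 = 3·119 + 40
119 = 2·40 + 39
40 = 1·39 + 1
39 = 39·1 + 0
gcd = 1, so the inverse exists. Back-substitute:
1 = 40 − 39
1 = −119 + 3·40
1 = 3·397 − 10·119
1 = −10·913 + 23·397
1 = 23·3136 − 79·913
Thus 913·(-79) ≡ 1 (mod 3136); reducing, -79 mod 3136 = 3057.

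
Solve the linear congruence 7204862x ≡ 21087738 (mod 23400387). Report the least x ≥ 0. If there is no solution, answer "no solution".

2210211

First find gcd(7204862, 23400387):
23400387 = 3×7204862 + 1785801
7204862 = 4×1785801 + 61658
1785801 = 28×61658 + 59377
61658 = 1×59377 + 2281
59377 = 26×2281 + 71
2281 = 32×71 + 9
71 = 7×9 + 8
9 = 1×8 + 1
8 = 8×1 + 0
gcd = 1, so a unique solution mod 23400387 exists.
Back-substitute for the Bézout coefficients:
1 = 9 − 8
1 = −71 + 8·9
1 = 8·2281 − 257·71
1 = −257·59377 + 6690·2281
1 = 6690·61658 − 6947·59377
1 = −6947·1785801 + 201206·61658
1 = 201206·7204862 − 811771·1785801
1 = −811771·23400387 + 2636519·7204862
So 7204862·(2636519) ≡ 1 (mod 23400387), giving 7204862⁻¹ ≡ 2636519.
x ≡ 7204862⁻¹·21087738 ≡ 2636519·21087738 ≡ 2210211 (mod 23400387).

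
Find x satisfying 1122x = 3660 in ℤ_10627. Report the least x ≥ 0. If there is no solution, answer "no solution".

9721

First find gcd(1122, 10627):
10627 = 9×1122 + 529
1122 = 2×529 + 64
529 = 8×64 + 17
64 = 3×17 + 13
17 = 1×13 + 4
13 = 3×4 + 1
4 = 4×1 + 0
gcd = 1, so a unique solution mod 10627 exists.
Back-substitute for the Bézout coefficients:
1 = 13 − 3·4
1 = −3·17 + 4·13
1 = 4·64 − 15·17
1 = −15·529 + 124·64
1 = 124·1122 − 263·529
1 = −263·10627 + 2491·1122
So 1122·(2491) ≡ 1 (mod 10627), giving 1122⁻¹ ≡ 2491.
x ≡ 1122⁻¹·3660 ≡ 2491·3660 ≡ 9721 (mod 10627).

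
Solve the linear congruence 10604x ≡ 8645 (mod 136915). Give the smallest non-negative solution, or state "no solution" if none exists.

First find gcd(10604, 136915):
136915 = 12×10604 + 9667
10604 = 1×9667 + 937
9667 = 10×937 + 297
937 = 3×297 + 46
297 = 6×46 + 21
46 = 2×21 + 4
21 = 5×4 + 1
4 = 4×1 + 0
gcd = 1, so a unique solution mod 136915 exists.
Back-substitute for the Bézout coefficients:
1 = 21 − 5·4
1 = −5·46 + 11·21
1 = 11·297 − 71·46
1 = −71·937 + 224·297
1 = 224·9667 − 2311·937
1 = −2311·10604 + 2535·9667
1 = 2535·136915 − 32731·10604
So 10604·(-32731) ≡ 1 (mod 136915), giving 10604⁻¹ ≡ 104184.
x ≡ 10604⁻¹·8645 ≡ 104184·8645 ≡ 43810 (mod 136915).

43810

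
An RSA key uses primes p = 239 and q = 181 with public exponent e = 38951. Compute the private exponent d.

40031

φ(n) = (p−1)(q−1) = 238·180 = 42840.
Need d with 38951·d ≡ 1 (mod 42840). Apply the extended Euclidean algorithm:
42840 = 1·38951 + 3889
38951 = 10·3889 + 61
3889 = 63·61 + 46
61 = 1·46 + 15
46 = 3·15 + 1
15 = 15·1 + 0
Back-substitute:
1 = 46 − 3·15
1 = −3·61 + 4·46
1 = 4·3889 − 255·61
1 = −255·38951 + 2554·3889
1 = 2554·42840 − 2809·38951
So 38951·(-2809) ≡ 1 (mod 42840), hence d ≡ -2809 ≡ 40031 (mod 42840).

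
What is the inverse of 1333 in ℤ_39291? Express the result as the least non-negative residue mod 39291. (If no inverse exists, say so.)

Run Euclid on (39291, 1333):
39291 = 29*1333 + 634
1333 = 2*634 + 65
634 = 9*65 + 49
65 = 1*49 + 16
49 = 3*16 + 1
16 = 16*1 + 0
The gcd is 1. Working backward:
1 = 49 − 3·16
1 = −3·65 + 4·49
1 = 4·634 − 39·65
1 = −39·1333 + 82·634
1 = 82·39291 − 2417·1333
Thus 1333·(-2417) ≡ 1 (mod 39291); reducing, -2417 mod 39291 = 36874.

36874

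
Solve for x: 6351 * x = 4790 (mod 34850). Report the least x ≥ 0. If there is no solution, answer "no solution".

First find gcd(6351, 34850):
34850 = 5·6351 + 3095
6351 = 2·3095 + 161
3095 = 19·161 + 36
161 = 4·36 + 17
36 = 2·17 + 2
17 = 8·2 + 1
2 = 2·1 + 0
gcd = 1, so a unique solution mod 34850 exists.
Back-substitute for the Bézout coefficients:
1 = 17 − 8·2
1 = −8·36 + 17·17
1 = 17·161 − 76·36
1 = −76·3095 + 1461·161
1 = 1461·6351 − 2998·3095
1 = −2998·34850 + 16451·6351
So 6351·(16451) ≡ 1 (mod 34850), giving 6351⁻¹ ≡ 16451.
x ≡ 6351⁻¹·4790 ≡ 16451·4790 ≡ 4440 (mod 34850).

4440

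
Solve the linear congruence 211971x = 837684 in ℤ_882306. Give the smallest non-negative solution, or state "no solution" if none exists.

227874

First find gcd(211971, 882306):
882306 = 4·211971 + 34422
211971 = 6·34422 + 5439
34422 = 6·5439 + 1788
5439 = 3·1788 + 75
1788 = 23·75 + 63
75 = 1·63 + 12
63 = 5·12 + 3
12 = 4·3 + 0
gcd = 3 and 3 | 837684, so solutions exist. Divide through by 3: 70657x ≡ 279228 (mod 294102).
Now find 70657⁻¹ mod 294102:
294102 = 4×70657 + 11474
70657 = 6×11474 + 1813
11474 = 6×1813 + 596
1813 = 3×596 + 25
596 = 23×25 + 21
25 = 1×21 + 4
21 = 5×4 + 1
4 = 4×1 + 0
Back-substitute:
1 = 21 − 5·4
1 = −5·25 + 6·21
1 = 6·596 − 143·25
1 = −143·1813 + 435·596
1 = 435·11474 − 2753·1813
1 = −2753·70657 + 16953·11474
1 = 16953·294102 − 70565·70657
So 70657·(-70565) ≡ 1 (mod 294102), i.e. 70657⁻¹ ≡ 223537.
Then x ≡ 223537·279228 ≡ 227874 (mod 294102); the smallest non-negative solution is x = 227874.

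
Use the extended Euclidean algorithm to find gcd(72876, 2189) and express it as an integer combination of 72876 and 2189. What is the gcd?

Repeated division:
72876 = 33×2189 + 639
2189 = 3×639 + 272
639 = 2×272 + 95
272 = 2×95 + 82
95 = 1×82 + 13
82 = 6×13 + 4
13 = 3×4 + 1
4 = 4×1 + 0
gcd(72876, 2189) = 1.
Back-substituting:
1 = 13 − 3·4
1 = −3·82 + 19·13
1 = 19·95 − 22·82
1 = −22·272 + 63·95
1 = 63·639 − 148·272
1 = −148·2189 + 507·639
1 = 507·72876 − 16879·2189
So 1 = (507)·72876 + (-16879)·2189.

1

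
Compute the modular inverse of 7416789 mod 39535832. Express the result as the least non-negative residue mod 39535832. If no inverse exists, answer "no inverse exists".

30222973

gcd(39535832, 7416789) by repeated division:
39535832 = 5*7416789 + 2451887
7416789 = 3*2451887 + 61128
2451887 = 40*61128 + 6767
61128 = 9*6767 + 225
6767 = 30*225 + 17
225 = 13*17 + 4
17 = 4*4 + 1
4 = 4*1 + 0
The gcd is 1. Working backward:
1 = 17 − 4·4
1 = −4·225 + 53·17
1 = 53·6767 − 1594·225
1 = −1594·61128 + 14399·6767
1 = 14399·2451887 − 577554·61128
1 = −577554·7416789 + 1747061·2451887
1 = 1747061·39535832 − 9312859·7416789
Thus 7416789·(-9312859) ≡ 1 (mod 39535832); reducing, -9312859 mod 39535832 = 30222973.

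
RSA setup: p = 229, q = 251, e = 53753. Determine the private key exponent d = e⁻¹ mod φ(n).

φ(n) = (p−1)(q−1) = 228·250 = 57000.
Need d with 53753·d ≡ 1 (mod 57000). Apply the extended Euclidean algorithm:
57000 = 1×53753 + 3247
53753 = 16×3247 + 1801
3247 = 1×1801 + 1446
1801 = 1×1446 + 355
1446 = 4×355 + 26
355 = 13×26 + 17
26 = 1×17 + 9
17 = 1×9 + 8
9 = 1×8 + 1
8 = 8×1 + 0
Back-substitute:
1 = 9 − 8
1 = −17 + 2·9
1 = 2·26 − 3·17
1 = −3·355 + 41·26
1 = 41·1446 − 167·355
1 = −167·1801 + 208·1446
1 = 208·3247 − 375·1801
1 = −375·53753 + 6208·3247
1 = 6208·57000 − 6583·53753
So 53753·(-6583) ≡ 1 (mod 57000), hence d ≡ -6583 ≡ 50417 (mod 57000).

50417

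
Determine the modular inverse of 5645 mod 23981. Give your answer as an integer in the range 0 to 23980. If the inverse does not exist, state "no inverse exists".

20472

Extended Euclidean algorithm:
23981 = 4*5645 + 1401
5645 = 4*1401 + 41
1401 = 34*41 + 7
41 = 5*7 + 6
7 = 1*6 + 1
6 = 6*1 + 0
The gcd is 1. Working backward:
1 = 7 − 6
1 = −41 + 6·7
1 = 6·1401 − 205·41
1 = −205·5645 + 826·1401
1 = 826·23981 − 3509·5645
Thus 5645·(-3509) ≡ 1 (mod 23981); reducing, -3509 mod 23981 = 20472.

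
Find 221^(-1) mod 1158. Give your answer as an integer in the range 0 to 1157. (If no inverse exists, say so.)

131

Apply the Euclidean algorithm to 1158 and 221:
1158 = 5*221 + 53
221 = 4*53 + 9
53 = 5*9 + 8
9 = 1*8 + 1
8 = 8*1 + 0
gcd = 1, so the inverse exists. Back-substitute:
1 = 9 − 8
1 = −53 + 6·9
1 = 6·221 − 25·53
1 = −25·1158 + 131·221
So 221·131 ≡ 1 (mod 1158).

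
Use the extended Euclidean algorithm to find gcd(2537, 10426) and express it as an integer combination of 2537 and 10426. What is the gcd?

1

Repeated division:
10426 = 4·2537 + 278
2537 = 9·278 + 35
278 = 7·35 + 33
35 = 1·33 + 2
33 = 16·2 + 1
2 = 2·1 + 0
gcd(2537, 10426) = 1.
Back-substituting:
1 = 33 − 16·2
1 = −16·35 + 17·33
1 = 17·278 − 135·35
1 = −135·2537 + 1232·278
1 = 1232·10426 − 5063·2537
So 1 = (1232)·10426 + (-5063)·2537.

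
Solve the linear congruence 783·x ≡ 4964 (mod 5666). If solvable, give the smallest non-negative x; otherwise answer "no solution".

976

First find gcd(783, 5666):
5666 = 7·783 + 185
783 = 4·185 + 43
185 = 4·43 + 13
43 = 3·13 + 4
13 = 3·4 + 1
4 = 4·1 + 0
gcd = 1, so a unique solution mod 5666 exists.
Back-substitute for the Bézout coefficients:
1 = 13 − 3·4
1 = −3·43 + 10·13
1 = 10·185 − 43·43
1 = −43·783 + 182·185
1 = 182·5666 − 1317·783
So 783·(-1317) ≡ 1 (mod 5666), giving 783⁻¹ ≡ 4349.
x ≡ 783⁻¹·4964 ≡ 4349·4964 ≡ 976 (mod 5666).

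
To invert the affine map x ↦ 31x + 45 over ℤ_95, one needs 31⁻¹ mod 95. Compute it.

46

Apply the Euclidean algorithm to 95 and 31:
95 = 3·31 + 2
31 = 15·2 + 1
2 = 2·1 + 0
gcd = 1, so the inverse exists. Back-substitute:
1 = 31 − 15·2
1 = −15·95 + 46·31
So 31·46 ≡ 1 (mod 95).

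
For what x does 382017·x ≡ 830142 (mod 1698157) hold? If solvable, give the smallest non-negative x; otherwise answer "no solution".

First find gcd(382017, 1698157):
1698157 = 4×382017 + 170089
382017 = 2×170089 + 41839
170089 = 4×41839 + 2733
41839 = 15×2733 + 844
2733 = 3×844 + 201
844 = 4×201 + 40
201 = 5×40 + 1
40 = 40×1 + 0
gcd = 1, so a unique solution mod 1698157 exists.
Back-substitute for the Bézout coefficients:
1 = 201 − 5·40
1 = −5·844 + 21·201
1 = 21·2733 − 68·844
1 = −68·41839 + 1041·2733
1 = 1041·170089 − 4232·41839
1 = −4232·382017 + 9505·170089
1 = 9505·1698157 − 42252·382017
So 382017·(-42252) ≡ 1 (mod 1698157), giving 382017⁻¹ ≡ 1655905.
x ≡ 382017⁻¹·830142 ≡ 1655905·830142 ≡ 273051 (mod 1698157).

273051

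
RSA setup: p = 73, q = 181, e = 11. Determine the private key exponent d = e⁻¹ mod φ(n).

φ(n) = (p−1)(q−1) = 72·180 = 12960.
Need d with 11·d ≡ 1 (mod 12960). Apply the extended Euclidean algorithm:
12960 = 1178*11 + 2
11 = 5*2 + 1
2 = 2*1 + 0
Back-substitute:
1 = 11 − 5·2
1 = −5·12960 + 5891·11
So 11·5891 ≡ 1 (mod 12960), hence d = 5891.

5891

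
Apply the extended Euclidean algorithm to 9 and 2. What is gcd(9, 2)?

1

Euclidean algorithm:
9 = 4×2 + 1
2 = 2×1 + 0
gcd(9, 2) = 1.
Back-substituting:
1 = 9 − 4·2
So 1 = (1)·9 + (-4)·2.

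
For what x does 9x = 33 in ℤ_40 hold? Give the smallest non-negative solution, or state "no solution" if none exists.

17

First find gcd(9, 40):
40 = 4*9 + 4
9 = 2*4 + 1
4 = 4*1 + 0
gcd = 1, so a unique solution mod 40 exists.
Back-substitute for the Bézout coefficients:
1 = 9 − 2·4
1 = −2·40 + 9·9
So 9·(9) ≡ 1 (mod 40), giving 9⁻¹ ≡ 9.
x ≡ 9⁻¹·33 ≡ 9·33 ≡ 17 (mod 40).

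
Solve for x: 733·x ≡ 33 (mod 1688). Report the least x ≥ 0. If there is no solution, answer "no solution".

205

First find gcd(733, 1688):
1688 = 2×733 + 222
733 = 3×222 + 67
222 = 3×67 + 21
67 = 3×21 + 4
21 = 5×4 + 1
4 = 4×1 + 0
gcd = 1, so a unique solution mod 1688 exists.
Back-substitute for the Bézout coefficients:
1 = 21 − 5·4
1 = −5·67 + 16·21
1 = 16·222 − 53·67
1 = −53·733 + 175·222
1 = 175·1688 − 403·733
So 733·(-403) ≡ 1 (mod 1688), giving 733⁻¹ ≡ 1285.
x ≡ 733⁻¹·33 ≡ 1285·33 ≡ 205 (mod 1688).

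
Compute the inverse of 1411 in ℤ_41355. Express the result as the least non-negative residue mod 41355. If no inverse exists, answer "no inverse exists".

Extended Euclidean algorithm:
41355 = 29×1411 + 436
1411 = 3×436 + 103
436 = 4×103 + 24
103 = 4×24 + 7
24 = 3×7 + 3
7 = 2×3 + 1
3 = 3×1 + 0
Since gcd(1411, 41355) = 1, back-substitute to write 1 as a combination:
1 = 7 − 2·3
1 = −2·24 + 7·7
1 = 7·103 − 30·24
1 = −30·436 + 127·103
1 = 127·1411 − 411·436
1 = −411·41355 + 12046·1411
So 1411·12046 ≡ 1 (mod 41355).

12046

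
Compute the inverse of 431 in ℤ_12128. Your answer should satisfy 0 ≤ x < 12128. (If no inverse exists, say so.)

Run Euclid on (12128, 431):
12128 = 28*431 + 60
431 = 7*60 + 11
60 = 5*11 + 5
11 = 2*5 + 1
5 = 5*1 + 0
Since gcd(431, 12128) = 1, back-substitute to write 1 as a combination:
1 = 11 − 2·5
1 = −2·60 + 11·11
1 = 11·431 − 79·60
1 = −79·12128 + 2223·431
So 431·2223 ≡ 1 (mod 12128).

2223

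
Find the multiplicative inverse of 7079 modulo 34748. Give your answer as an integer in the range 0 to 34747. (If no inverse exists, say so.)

33835

Apply the Euclidean algorithm to 34748 and 7079:
34748 = 4*7079 + 6432
7079 = 1*6432 + 647
6432 = 9*647 + 609
647 = 1*609 + 38
609 = 16*38 + 1
38 = 38*1 + 0
Since gcd(7079, 34748) = 1, back-substitute to write 1 as a combination:
1 = 609 − 16·38
1 = −16·647 + 17·609
1 = 17·6432 − 169·647
1 = −169·7079 + 186·6432
1 = 186·34748 − 913·7079
So 7079·(-913) ≡ 1 (mod 34748), and -913 ≡ 33835 (mod 34748).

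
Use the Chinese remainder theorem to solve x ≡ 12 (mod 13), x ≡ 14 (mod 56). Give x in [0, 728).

Write x = 12 + 13·k. Then 13·k ≡ 14 − 12 ≡ 2 (mod 56).
Need 13⁻¹ mod 56. Extended Euclid on (56, 13):
56 = 4·13 + 4
13 = 3·4 + 1
4 = 4·1 + 0
Back-substitute:
1 = 13 − 3·4
1 = −3·56 + 13·13
13⁻¹ ≡ 13 (mod 56), so k ≡ 13·2 ≡ 26 (mod 56).
x = 12 + 13·26 = 350.

350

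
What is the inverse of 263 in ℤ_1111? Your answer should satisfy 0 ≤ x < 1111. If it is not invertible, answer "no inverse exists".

659

gcd(1111, 263) by repeated division:
1111 = 4*263 + 59
263 = 4*59 + 27
59 = 2*27 + 5
27 = 5*5 + 2
5 = 2*2 + 1
2 = 2*1 + 0
The gcd is 1. Working backward:
1 = 5 − 2·2
1 = −2·27 + 11·5
1 = 11·59 − 24·27
1 = −24·263 + 107·59
1 = 107·1111 − 452·263
Thus 263·(-452) ≡ 1 (mod 1111); reducing, -452 mod 1111 = 659.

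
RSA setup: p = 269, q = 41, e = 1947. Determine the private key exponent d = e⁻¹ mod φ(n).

φ(n) = (p−1)(q−1) = 268·40 = 10720.
Need d with 1947·d ≡ 1 (mod 10720). Apply the extended Euclidean algorithm:
10720 = 5*1947 + 985
1947 = 1*985 + 962
985 = 1*962 + 23
962 = 41*23 + 19
23 = 1*19 + 4
19 = 4*4 + 3
4 = 1*3 + 1
3 = 3*1 + 0
Back-substitute:
1 = 4 − 3
1 = −19 + 5·4
1 = 5·23 − 6·19
1 = −6·962 + 251·23
1 = 251·985 − 257·962
1 = −257·1947 + 508·985
1 = 508·10720 − 2797·1947
So 1947·(-2797) ≡ 1 (mod 10720), hence d ≡ -2797 ≡ 7923 (mod 10720).

7923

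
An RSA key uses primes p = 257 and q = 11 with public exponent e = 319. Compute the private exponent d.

2239

φ(n) = (p−1)(q−1) = 256·10 = 2560.
Need d with 319·d ≡ 1 (mod 2560). Apply the extended Euclidean algorithm:
2560 = 8·319 + 8
319 = 39·8 + 7
8 = 1·7 + 1
7 = 7·1 + 0
Back-substitute:
1 = 8 − 7
1 = −319 + 40·8
1 = 40·2560 − 321·319
So 319·(-321) ≡ 1 (mod 2560), hence d ≡ -321 ≡ 2239 (mod 2560).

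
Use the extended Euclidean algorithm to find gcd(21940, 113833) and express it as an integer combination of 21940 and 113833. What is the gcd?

1

Euclidean algorithm:
113833 = 5×21940 + 4133
21940 = 5×4133 + 1275
4133 = 3×1275 + 308
1275 = 4×308 + 43
308 = 7×43 + 7
43 = 6×7 + 1
7 = 7×1 + 0
gcd(21940, 113833) = 1.
Back-substituting:
1 = 43 − 6·7
1 = −6·308 + 43·43
1 = 43·1275 − 178·308
1 = −178·4133 + 577·1275
1 = 577·21940 − 3063·4133
1 = −3063·113833 + 15892·21940
So 1 = (-3063)·113833 + (15892)·21940.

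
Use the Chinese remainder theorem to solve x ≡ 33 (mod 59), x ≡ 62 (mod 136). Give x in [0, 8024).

5638

Write x = 33 + 59·k. Then 59·k ≡ 62 − 33 ≡ 29 (mod 136).
Need 59⁻¹ mod 136. Extended Euclid on (136, 59):
136 = 2×59 + 18
59 = 3×18 + 5
18 = 3×5 + 3
5 = 1×3 + 2
3 = 1×2 + 1
2 = 2×1 + 0
Back-substitute:
1 = 3 − 2
1 = −5 + 2·3
1 = 2·18 − 7·5
1 = −7·59 + 23·18
1 = 23·136 − 53·59
59⁻¹ ≡ 83 (mod 136), so k ≡ 83·29 ≡ 95 (mod 136).
x = 33 + 59·95 = 5638.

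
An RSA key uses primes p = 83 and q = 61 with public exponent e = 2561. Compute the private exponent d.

2801

φ(n) = (p−1)(q−1) = 82·60 = 4920.
Need d with 2561·d ≡ 1 (mod 4920). Apply the extended Euclidean algorithm:
4920 = 1·2561 + 2359
2561 = 1·2359 + 202
2359 = 11·202 + 137
202 = 1·137 + 65
137 = 2·65 + 7
65 = 9·7 + 2
7 = 3·2 + 1
2 = 2·1 + 0
Back-substitute:
1 = 7 − 3·2
1 = −3·65 + 28·7
1 = 28·137 − 59·65
1 = −59·202 + 87·137
1 = 87·2359 − 1016·202
1 = −1016·2561 + 1103·2359
1 = 1103·4920 − 2119·2561
So 2561·(-2119) ≡ 1 (mod 4920), hence d ≡ -2119 ≡ 2801 (mod 4920).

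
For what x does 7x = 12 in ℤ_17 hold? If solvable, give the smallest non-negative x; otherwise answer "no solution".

First find gcd(7, 17):
17 = 2*7 + 3
7 = 2*3 + 1
3 = 3*1 + 0
gcd = 1, so a unique solution mod 17 exists.
Back-substitute for the Bézout coefficients:
1 = 7 − 2·3
1 = −2·17 + 5·7
So 7·(5) ≡ 1 (mod 17), giving 7⁻¹ ≡ 5.
x ≡ 7⁻¹·12 ≡ 5·12 ≡ 9 (mod 17).

9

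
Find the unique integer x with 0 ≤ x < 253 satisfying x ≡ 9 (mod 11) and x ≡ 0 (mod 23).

207

Write x = 9 + 11·k. Then 11·k ≡ 0 − 9 ≡ 14 (mod 23).
Need 11⁻¹ mod 23. Extended Euclid on (23, 11):
23 = 2×11 + 1
11 = 11×1 + 0
Back-substitute:
1 = 23 − 2·11
11⁻¹ ≡ 21 (mod 23), so k ≡ 21·14 ≡ 18 (mod 23).
x = 9 + 11·18 = 207.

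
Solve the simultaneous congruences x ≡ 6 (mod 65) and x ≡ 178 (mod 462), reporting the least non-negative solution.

Write x = 6 + 65·k. Then 65·k ≡ 178 − 6 ≡ 172 (mod 462).
Need 65⁻¹ mod 462. Extended Euclid on (462, 65):
462 = 7·65 + 7
65 = 9·7 + 2
7 = 3·2 + 1
2 = 2·1 + 0
Back-substitute:
1 = 7 − 3·2
1 = −3·65 + 28·7
1 = 28·462 − 199·65
65⁻¹ ≡ 263 (mod 462), so k ≡ 263·172 ≡ 422 (mod 462).
x = 6 + 65·422 = 27436.

27436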